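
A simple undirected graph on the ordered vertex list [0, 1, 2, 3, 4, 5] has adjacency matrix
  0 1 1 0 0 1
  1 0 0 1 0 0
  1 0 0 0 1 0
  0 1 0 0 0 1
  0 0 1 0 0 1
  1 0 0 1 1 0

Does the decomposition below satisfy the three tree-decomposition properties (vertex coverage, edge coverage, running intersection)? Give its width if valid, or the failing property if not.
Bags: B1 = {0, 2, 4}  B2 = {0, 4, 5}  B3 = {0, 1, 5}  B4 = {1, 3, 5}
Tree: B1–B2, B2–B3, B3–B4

Yes; width 2.

Checking the three conditions: (i) the bags cover all of {0, 1, 2, 3, 4, 5}; (ii) for each edge, some bag contains both endpoints; (iii) the bags containing any fixed vertex form a subtree. All hold, so the decomposition is valid with width 3 − 1 = 2.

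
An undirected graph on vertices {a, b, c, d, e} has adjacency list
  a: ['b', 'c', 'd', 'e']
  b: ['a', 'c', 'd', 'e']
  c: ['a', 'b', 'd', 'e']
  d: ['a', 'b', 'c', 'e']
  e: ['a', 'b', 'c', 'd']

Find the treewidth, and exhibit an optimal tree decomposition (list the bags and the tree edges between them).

With just one bag of size 5, the width is 5 − 1 = 4, so tw(G) ≤ 4. On the other hand G contains the 5-clique {a, b, c, d, e}. A clique must lie in a single bag of any decomposition, so no decomposition can have width below 4. The upper and lower bounds meet at 4, so that is the treewidth.

Treewidth 4.
Bags: B1 = {a, b, c, d, e}
Tree: (single bag)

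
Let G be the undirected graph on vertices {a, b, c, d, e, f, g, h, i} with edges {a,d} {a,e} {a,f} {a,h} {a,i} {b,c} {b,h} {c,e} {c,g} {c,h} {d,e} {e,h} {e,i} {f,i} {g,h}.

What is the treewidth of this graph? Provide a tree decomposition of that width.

Every bag has size at most 3, so the width is 3 − 1 = 2 and tw(G) ≤ 2. Conversely, {a, d, e} is a clique of size 3, and the vertices of any clique must share a bag in every tree decomposition; so some bag has ≥ 3 vertices and tw(G) ≥ 2. Therefore the treewidth is 2.

Treewidth 2.
One such decomposition:
Bags: B1 = {a, d, e}  B2 = {a, e, i}  B3 = {a, e, h}  B4 = {c, e, h}  B5 = {a, f, i}  B6 = {c, g, h}  B7 = {b, c, h}
Tree: B1–B2, B2–B3, B3–B4, B2–B5, B4–B6, B6–B7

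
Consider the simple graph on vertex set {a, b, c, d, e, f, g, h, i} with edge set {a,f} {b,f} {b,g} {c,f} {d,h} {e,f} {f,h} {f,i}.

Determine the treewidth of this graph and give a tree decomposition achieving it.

The largest bag has 2 vertices, giving width 1; this decomposition certifies tw(G) ≤ 1. Any graph with an edge has treewidth ≥ 1, and G has the edge b–f. Combining the bounds, tw(G) = 1.

Treewidth 1.
One optimal decomposition is:
Bags: B1 = {b, f}  B2 = {e, f}  B3 = {f, h}  B4 = {a, f}  B5 = {c, f}  B6 = {d, h}  B7 = {b, g}  B8 = {f, i}
Tree: B1–B2, B1–B3, B2–B4, B4–B5, B3–B6, B1–B7, B3–B8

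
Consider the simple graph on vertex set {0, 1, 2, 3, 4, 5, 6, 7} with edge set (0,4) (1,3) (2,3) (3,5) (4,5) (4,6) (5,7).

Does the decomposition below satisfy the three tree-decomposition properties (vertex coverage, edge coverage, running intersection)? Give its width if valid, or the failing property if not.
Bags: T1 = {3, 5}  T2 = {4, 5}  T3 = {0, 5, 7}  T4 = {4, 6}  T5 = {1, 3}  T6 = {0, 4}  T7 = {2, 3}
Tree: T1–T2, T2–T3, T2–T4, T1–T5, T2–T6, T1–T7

No — bags containing vertex 0 are not connected in the tree.

A tree decomposition must satisfy three properties: every vertex lies in some bag; for every edge, both endpoints lie together in some bag; and for every vertex, the bags containing it form a connected subtree. Here bags containing vertex 0 are not connected in the tree, so the decomposition is invalid.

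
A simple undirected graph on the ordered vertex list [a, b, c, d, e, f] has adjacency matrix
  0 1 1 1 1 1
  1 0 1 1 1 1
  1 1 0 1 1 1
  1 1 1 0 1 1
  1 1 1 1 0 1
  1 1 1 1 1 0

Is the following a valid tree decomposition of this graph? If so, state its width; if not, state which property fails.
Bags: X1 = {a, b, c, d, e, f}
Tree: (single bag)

Yes; width 5.

Every vertex of G appears in some bag (union = {a, b, c, d, e, f}); every edge is covered by a bag; and for each vertex v the set of bags containing v is connected in the bag tree. The decomposition is therefore valid. The largest bag has 6 vertices, so the width is 5.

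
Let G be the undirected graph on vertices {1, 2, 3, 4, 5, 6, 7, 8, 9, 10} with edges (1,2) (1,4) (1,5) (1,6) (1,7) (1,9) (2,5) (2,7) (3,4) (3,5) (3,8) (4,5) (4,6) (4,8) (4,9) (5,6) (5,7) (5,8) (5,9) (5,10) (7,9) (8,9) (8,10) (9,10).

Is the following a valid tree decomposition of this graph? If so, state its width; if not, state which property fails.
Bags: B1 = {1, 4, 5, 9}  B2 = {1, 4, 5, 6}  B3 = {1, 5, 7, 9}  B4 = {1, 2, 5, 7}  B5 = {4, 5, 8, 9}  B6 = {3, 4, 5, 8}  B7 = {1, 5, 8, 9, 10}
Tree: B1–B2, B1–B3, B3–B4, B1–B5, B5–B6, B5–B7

No — bags containing vertex 1 are not connected in the tree.

A tree decomposition must satisfy three properties: every vertex lies in some bag; for every edge, both endpoints lie together in some bag; and for every vertex, the bags containing it form a connected subtree. Here bags containing vertex 1 are not connected in the tree, so the decomposition is invalid.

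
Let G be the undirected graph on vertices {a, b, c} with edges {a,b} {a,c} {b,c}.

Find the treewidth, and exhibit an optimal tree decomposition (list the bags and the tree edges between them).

With just one bag of size 3, the width is 3 − 1 = 2, so tw(G) ≤ 2. For the lower bound, the 3 vertices {a, b, c} are pairwise adjacent, and any tree decomposition puts a clique entirely inside one bag — forcing width ≥ 2. Combining the bounds, tw(G) = 2.

Treewidth 2.
Bags: B1 = {a, b, c}
Tree: (single bag)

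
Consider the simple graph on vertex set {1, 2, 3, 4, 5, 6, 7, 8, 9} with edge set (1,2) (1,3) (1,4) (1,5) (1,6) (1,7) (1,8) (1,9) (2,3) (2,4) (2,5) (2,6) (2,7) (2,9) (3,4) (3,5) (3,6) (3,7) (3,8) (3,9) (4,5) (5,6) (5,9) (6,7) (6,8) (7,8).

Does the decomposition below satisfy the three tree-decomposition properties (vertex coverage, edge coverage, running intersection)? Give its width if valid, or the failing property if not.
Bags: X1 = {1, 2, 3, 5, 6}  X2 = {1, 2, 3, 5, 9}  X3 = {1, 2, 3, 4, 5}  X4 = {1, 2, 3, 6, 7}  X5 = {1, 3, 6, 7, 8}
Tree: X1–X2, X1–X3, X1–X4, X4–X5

Checking the three conditions: (i) the bags cover all of {1, 2, 3, 4, 5, 6, 7, 8, 9}; (ii) for each edge, some bag contains both endpoints; (iii) the bags containing any fixed vertex form a subtree. All hold, so the decomposition is valid with width 5 − 1 = 4.

Yes; width 4.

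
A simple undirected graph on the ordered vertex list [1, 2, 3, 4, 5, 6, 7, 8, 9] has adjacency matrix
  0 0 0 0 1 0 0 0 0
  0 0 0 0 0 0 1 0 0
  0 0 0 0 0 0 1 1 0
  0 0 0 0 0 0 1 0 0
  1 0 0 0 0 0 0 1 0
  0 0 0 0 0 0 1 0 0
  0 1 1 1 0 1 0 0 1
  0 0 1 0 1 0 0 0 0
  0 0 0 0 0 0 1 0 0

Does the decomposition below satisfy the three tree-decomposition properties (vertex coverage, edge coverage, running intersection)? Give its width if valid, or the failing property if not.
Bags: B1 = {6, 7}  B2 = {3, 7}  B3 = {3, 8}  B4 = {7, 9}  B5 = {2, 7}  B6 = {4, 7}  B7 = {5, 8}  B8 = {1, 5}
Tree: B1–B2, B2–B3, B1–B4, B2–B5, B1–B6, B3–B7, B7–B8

Yes; width 1.

Every vertex of G appears in some bag (union = {1, 2, 3, 4, 5, 6, 7, 8, 9}); every edge is covered by a bag; and for each vertex v the set of bags containing v is connected in the bag tree. The decomposition is therefore valid. The largest bag has 2 vertices, so the width is 1.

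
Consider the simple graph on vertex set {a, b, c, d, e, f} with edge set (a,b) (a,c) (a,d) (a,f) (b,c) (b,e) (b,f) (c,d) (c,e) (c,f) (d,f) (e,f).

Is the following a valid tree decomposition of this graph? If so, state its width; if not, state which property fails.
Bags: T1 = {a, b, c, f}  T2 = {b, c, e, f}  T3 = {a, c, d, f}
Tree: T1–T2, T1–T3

Yes; width 3.

Vertex coverage: the bags together contain {a, b, c, d, e, f}, the full vertex set. Edge coverage: each edge of G has both endpoints in at least one bag. Running intersection: for every vertex, the bags containing it form a connected subtree. All three properties hold, so this is a valid tree decomposition of width max|bag| − 1 = 3, and hence tw(G) ≤ 3.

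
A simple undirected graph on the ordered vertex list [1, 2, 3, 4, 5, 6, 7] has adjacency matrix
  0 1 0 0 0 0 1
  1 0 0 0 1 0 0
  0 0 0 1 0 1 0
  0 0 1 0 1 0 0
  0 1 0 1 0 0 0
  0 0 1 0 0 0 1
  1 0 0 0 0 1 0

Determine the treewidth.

2

A width-2 tree decomposition is:
Bags: B1 = {3, 4, 6}  B2 = {4, 5, 6}  B3 = {2, 5, 6}  B4 = {1, 2, 6}  B5 = {1, 6, 7}
Tree: B1–B2, B2–B3, B3–B4, B4–B5
The largest bag has 3 vertices, giving width 2; this decomposition certifies tw(G) ≤ 2. Since 6–3–4–5–2–1–7–6 is a cycle in G, G is not acyclic. Forests are exactly the graphs of treewidth ≤ 1, so tw(G) ≥ 2. Hence tw(G) = 2 exactly.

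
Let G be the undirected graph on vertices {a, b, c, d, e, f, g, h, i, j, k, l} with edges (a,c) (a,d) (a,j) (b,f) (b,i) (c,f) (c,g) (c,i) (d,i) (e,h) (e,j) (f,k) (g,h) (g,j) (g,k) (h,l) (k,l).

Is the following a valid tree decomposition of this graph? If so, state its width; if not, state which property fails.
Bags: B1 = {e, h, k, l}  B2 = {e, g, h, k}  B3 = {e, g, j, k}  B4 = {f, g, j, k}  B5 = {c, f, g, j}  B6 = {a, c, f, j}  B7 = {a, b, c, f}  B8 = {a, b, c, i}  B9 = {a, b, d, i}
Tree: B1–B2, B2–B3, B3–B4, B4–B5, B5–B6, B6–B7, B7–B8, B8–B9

Vertex coverage: the bags together contain {a, b, c, d, e, f, g, h, i, j, k, l}, the full vertex set. Edge coverage: each edge of G has both endpoints in at least one bag. Running intersection: for every vertex, the bags containing it form a connected subtree. All three properties hold, so this is a valid tree decomposition of width max|bag| − 1 = 3, and hence tw(G) ≤ 3.

Yes; width 3.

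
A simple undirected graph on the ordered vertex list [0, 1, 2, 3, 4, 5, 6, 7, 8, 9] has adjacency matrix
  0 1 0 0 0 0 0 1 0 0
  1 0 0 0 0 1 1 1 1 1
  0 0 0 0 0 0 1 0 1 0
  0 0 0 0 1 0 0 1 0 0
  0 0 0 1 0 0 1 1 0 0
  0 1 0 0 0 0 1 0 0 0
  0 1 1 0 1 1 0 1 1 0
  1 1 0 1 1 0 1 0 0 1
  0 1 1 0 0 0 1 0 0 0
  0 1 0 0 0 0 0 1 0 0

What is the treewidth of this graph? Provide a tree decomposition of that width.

Treewidth 2.
One such decomposition:
Bags: B1 = {4, 6, 7}  B2 = {1, 6, 7}  B3 = {1, 7, 9}  B4 = {3, 4, 7}  B5 = {1, 6, 8}  B6 = {0, 1, 7}  B7 = {2, 6, 8}  B8 = {1, 5, 6}
Tree: B1–B2, B2–B3, B1–B4, B2–B5, B2–B6, B5–B7, B5–B8

Every bag has size at most 3, so the width is 3 − 1 = 2 and tw(G) ≤ 2. Conversely, {0, 1, 7} is a clique of size 3, and the vertices of any clique must share a bag in every tree decomposition; so some bag has ≥ 3 vertices and tw(G) ≥ 2. Combining the bounds, tw(G) = 2.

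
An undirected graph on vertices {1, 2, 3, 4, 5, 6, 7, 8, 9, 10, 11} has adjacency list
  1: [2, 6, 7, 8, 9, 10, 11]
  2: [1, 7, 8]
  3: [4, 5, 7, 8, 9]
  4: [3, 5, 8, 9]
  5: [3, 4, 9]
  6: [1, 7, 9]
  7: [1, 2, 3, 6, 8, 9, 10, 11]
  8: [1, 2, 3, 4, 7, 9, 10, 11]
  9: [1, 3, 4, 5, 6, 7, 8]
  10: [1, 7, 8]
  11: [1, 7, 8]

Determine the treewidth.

A width-3 tree decomposition is:
Bags: B1 = {1, 7, 8, 9}  B2 = {3, 7, 8, 9}  B3 = {1, 2, 7, 8}  B4 = {1, 7, 8, 10}  B5 = {1, 7, 8, 11}  B6 = {3, 4, 8, 9}  B7 = {3, 4, 5, 9}  B8 = {1, 6, 7, 9}
Tree: B1–B2, B1–B3, B1–B4, B1–B5, B2–B6, B6–B7, B1–B8
Each bag holds 4 vertices, so the decomposition has width 3, which upper-bounds the treewidth. For the lower bound, the 4 vertices {3, 4, 8, 9} are pairwise adjacent, and any tree decomposition puts a clique entirely inside one bag — forcing width ≥ 3. Therefore the treewidth is 3.

3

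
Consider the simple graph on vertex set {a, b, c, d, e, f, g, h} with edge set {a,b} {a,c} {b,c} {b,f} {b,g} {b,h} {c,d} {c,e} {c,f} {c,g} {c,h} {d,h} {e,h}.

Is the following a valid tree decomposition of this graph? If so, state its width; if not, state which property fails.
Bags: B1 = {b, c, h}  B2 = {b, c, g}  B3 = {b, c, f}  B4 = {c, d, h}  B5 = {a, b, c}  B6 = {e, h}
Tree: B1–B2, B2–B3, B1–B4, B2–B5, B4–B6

No — edge (c,e) lies in no bag.

A tree decomposition must satisfy three properties: every vertex lies in some bag; for every edge, both endpoints lie together in some bag; and for every vertex, the bags containing it form a connected subtree. Here edge (c,e) lies in no bag, so the decomposition is invalid.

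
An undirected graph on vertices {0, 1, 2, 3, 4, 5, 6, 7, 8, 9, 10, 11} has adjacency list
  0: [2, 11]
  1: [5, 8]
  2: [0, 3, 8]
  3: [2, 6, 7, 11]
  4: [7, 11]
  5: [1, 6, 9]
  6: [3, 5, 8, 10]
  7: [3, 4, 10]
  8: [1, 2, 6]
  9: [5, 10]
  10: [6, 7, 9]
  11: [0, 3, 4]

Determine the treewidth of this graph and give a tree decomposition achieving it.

Every bag has size at most 4, so the width is 4 − 1 = 3 and tw(G) ≤ 3. For the lower bound: the 4 vertex sets {0,4,11}, {2}, {3}, {6,7,8,10} are disjoint, each induces a connected subgraph, and every pair is joined by at least one edge of G. Contracting each set to a single vertex therefore yields K_{4} as a minor, and since treewidth is minor-monotone, tw(G) ≥ tw(K_{4}) = 3. Therefore the treewidth is 3.

Treewidth 3.
One optimal decomposition is:
Bags: B1 = {0, 2, 4, 11}  B2 = {2, 3, 4, 11}  B3 = {2, 3, 4, 7}  B4 = {2, 3, 7, 8}  B5 = {3, 6, 7, 8}  B6 = {6, 7, 8, 10}  B7 = {1, 6, 8, 10}  B8 = {1, 5, 6, 10}  B9 = {1, 5, 9, 10}
Tree: B1–B2, B2–B3, B3–B4, B4–B5, B5–B6, B6–B7, B7–B8, B8–B9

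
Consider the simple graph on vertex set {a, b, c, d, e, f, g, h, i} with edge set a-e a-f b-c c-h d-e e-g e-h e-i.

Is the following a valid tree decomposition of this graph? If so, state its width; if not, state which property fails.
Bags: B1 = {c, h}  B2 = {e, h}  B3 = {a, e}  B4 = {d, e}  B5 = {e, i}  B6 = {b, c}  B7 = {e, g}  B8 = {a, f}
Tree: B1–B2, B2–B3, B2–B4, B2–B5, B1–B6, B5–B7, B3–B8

Every vertex of G appears in some bag (union = {a, b, c, d, e, f, g, h, i}); every edge is covered by a bag; and for each vertex v the set of bags containing v is connected in the bag tree. The decomposition is therefore valid. The largest bag has 2 vertices, so the width is 1.

Yes; width 1.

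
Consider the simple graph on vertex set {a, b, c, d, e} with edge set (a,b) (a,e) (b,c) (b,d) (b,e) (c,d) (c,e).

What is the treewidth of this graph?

2

A width-2 tree decomposition is:
Bags: B1 = {a, b, e}  B2 = {b, c, e}  B3 = {b, c, d}
Tree: B1–B2, B2–B3
Every bag has size at most 3, so the width is 3 − 1 = 2 and tw(G) ≤ 2. On the other hand G contains the 3-clique {b, c, d}. A clique must lie in a single bag of any decomposition, so no decomposition can have width below 2. Hence tw(G) = 2 exactly.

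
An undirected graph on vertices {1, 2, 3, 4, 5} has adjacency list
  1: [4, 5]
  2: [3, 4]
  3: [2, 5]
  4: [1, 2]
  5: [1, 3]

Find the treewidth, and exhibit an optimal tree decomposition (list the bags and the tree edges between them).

Every bag has size at most 3, so the width is 3 − 1 = 2 and tw(G) ≤ 2. Since 1–5–3–2–4–1 is a cycle in G, G is not acyclic. Forests are exactly the graphs of treewidth ≤ 1, so tw(G) ≥ 2. The upper and lower bounds meet at 2, so that is the treewidth.

Treewidth 2.
One optimal decomposition is:
Bags: B1 = {1, 3, 5}  B2 = {1, 2, 3}  B3 = {1, 2, 4}
Tree: B1–B2, B2–B3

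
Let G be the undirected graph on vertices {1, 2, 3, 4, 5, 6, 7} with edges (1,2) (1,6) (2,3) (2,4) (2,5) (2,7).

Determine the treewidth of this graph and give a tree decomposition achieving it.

Every bag has size at most 2, so the width is 2 − 1 = 1 and tw(G) ≤ 1. Any graph with an edge has treewidth ≥ 1, and G has the edge 1–2. Hence tw(G) = 1 exactly.

Treewidth 1.
Bags: B1 = {1, 2}  B2 = {1, 6}  B3 = {2, 4}  B4 = {2, 3}  B5 = {2, 5}  B6 = {2, 7}
Tree: B1–B2, B1–B3, B3–B4, B4–B5, B4–B6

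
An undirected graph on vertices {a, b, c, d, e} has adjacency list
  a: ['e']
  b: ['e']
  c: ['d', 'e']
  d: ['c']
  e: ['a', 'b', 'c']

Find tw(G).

A width-1 tree decomposition is:
Bags: B1 = {c, d}  B2 = {c, e}  B3 = {b, e}  B4 = {a, e}
Tree: B1–B2, B2–B3, B3–B4
The largest bag has 2 vertices, giving width 1; this decomposition certifies tw(G) ≤ 1. Any graph with an edge has treewidth ≥ 1, and G has the edge d–c. Combining the bounds, tw(G) = 1.

1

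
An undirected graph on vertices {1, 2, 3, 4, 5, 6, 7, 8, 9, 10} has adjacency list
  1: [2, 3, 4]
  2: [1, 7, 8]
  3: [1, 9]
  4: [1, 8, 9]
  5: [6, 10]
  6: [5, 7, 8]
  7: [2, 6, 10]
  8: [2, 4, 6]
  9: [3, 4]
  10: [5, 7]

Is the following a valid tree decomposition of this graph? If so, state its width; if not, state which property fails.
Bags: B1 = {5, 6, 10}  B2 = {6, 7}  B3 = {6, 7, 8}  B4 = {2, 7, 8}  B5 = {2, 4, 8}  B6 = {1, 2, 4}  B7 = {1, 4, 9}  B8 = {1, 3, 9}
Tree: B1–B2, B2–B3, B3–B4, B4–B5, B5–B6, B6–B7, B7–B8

No — edge (10,7) lies in no bag.

A tree decomposition must satisfy three properties: every vertex lies in some bag; for every edge, both endpoints lie together in some bag; and for every vertex, the bags containing it form a connected subtree. Here edge (10,7) lies in no bag, so the decomposition is invalid.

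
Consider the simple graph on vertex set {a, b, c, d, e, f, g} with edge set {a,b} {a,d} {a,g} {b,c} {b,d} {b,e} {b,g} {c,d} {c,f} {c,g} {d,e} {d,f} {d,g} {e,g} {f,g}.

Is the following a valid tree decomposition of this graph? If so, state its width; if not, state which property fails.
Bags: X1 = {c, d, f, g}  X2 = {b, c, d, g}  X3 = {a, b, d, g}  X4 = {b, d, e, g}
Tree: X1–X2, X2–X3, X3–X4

Yes; width 3.

Every vertex of G appears in some bag (union = {a, b, c, d, e, f, g}); every edge is covered by a bag; and for each vertex v the set of bags containing v is connected in the bag tree. The decomposition is therefore valid. The largest bag has 4 vertices, so the width is 3.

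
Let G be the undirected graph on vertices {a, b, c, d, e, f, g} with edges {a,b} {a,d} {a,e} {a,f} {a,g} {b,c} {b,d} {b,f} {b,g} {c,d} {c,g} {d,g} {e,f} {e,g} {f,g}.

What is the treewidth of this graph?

A width-3 tree decomposition is:
Bags: B1 = {a, b, f, g}  B2 = {a, e, f, g}  B3 = {a, b, d, g}  B4 = {b, c, d, g}
Tree: B1–B2, B1–B3, B3–B4
Each bag holds 4 vertices, so the decomposition has width 3, which upper-bounds the treewidth. On the other hand G contains the 4-clique {a, e, f, g}. A clique must lie in a single bag of any decomposition, so no decomposition can have width below 3. Combining the bounds, tw(G) = 3.

3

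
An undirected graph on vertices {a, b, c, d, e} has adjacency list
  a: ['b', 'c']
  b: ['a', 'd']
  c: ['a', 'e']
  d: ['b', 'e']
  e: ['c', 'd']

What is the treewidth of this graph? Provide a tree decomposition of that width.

Each bag holds 3 vertices, so the decomposition has width 2, which upper-bounds the treewidth. Since e–d–b–a–c–e is a cycle in G, G is not acyclic. Forests are exactly the graphs of treewidth ≤ 1, so tw(G) ≥ 2. Hence tw(G) = 2 exactly.

Treewidth 2.
One optimal decomposition is:
Bags: B1 = {b, d, e}  B2 = {a, b, e}  B3 = {a, c, e}
Tree: B1–B2, B2–B3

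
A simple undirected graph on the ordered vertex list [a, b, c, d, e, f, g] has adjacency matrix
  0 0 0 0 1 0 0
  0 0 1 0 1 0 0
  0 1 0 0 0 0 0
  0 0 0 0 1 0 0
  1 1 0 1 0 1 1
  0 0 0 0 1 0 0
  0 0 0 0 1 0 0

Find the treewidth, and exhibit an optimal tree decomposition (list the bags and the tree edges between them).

Treewidth 1.
One optimal decomposition is:
Bags: B1 = {d, e}  B2 = {e, f}  B3 = {b, e}  B4 = {e, g}  B5 = {b, c}  B6 = {a, e}
Tree: B1–B2, B1–B3, B2–B4, B3–B5, B3–B6

Each bag holds 2 vertices, so the decomposition has width 1, which upper-bounds the treewidth. Since G has at least one edge (e.g. e–d), it is not an edgeless graph, so tw(G) ≥ 1. Hence tw(G) = 1 exactly.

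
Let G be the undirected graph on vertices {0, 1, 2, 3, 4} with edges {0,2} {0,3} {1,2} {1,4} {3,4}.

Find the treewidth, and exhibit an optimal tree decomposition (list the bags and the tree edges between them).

Treewidth 2.
Bags: B1 = {1, 2, 4}  B2 = {0, 2, 4}  B3 = {0, 3, 4}
Tree: B1–B2, B2–B3

Every bag has size at most 3, so the width is 3 − 1 = 2 and tw(G) ≤ 2. The edges 4–1–2–0–3–4 form a cycle, so G is not a tree and its treewidth is at least 2. Therefore the treewidth is 2.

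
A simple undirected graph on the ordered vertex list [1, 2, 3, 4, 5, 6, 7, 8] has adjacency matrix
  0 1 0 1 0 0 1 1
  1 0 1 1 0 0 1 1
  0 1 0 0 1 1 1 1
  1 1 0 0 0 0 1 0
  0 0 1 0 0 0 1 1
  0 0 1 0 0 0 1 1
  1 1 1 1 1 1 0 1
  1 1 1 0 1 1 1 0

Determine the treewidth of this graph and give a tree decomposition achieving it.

Treewidth 3.
One optimal decomposition is:
Bags: B1 = {1, 2, 7, 8}  B2 = {2, 3, 7, 8}  B3 = {3, 5, 7, 8}  B4 = {1, 2, 4, 7}  B5 = {3, 6, 7, 8}
Tree: B1–B2, B2–B3, B1–B4, B3–B5

The largest bag has 4 vertices, giving width 3; this decomposition certifies tw(G) ≤ 3. Conversely, {1, 2, 7, 8} is a clique of size 4, and the vertices of any clique must share a bag in every tree decomposition; so some bag has ≥ 4 vertices and tw(G) ≥ 3. The upper and lower bounds meet at 3, so that is the treewidth.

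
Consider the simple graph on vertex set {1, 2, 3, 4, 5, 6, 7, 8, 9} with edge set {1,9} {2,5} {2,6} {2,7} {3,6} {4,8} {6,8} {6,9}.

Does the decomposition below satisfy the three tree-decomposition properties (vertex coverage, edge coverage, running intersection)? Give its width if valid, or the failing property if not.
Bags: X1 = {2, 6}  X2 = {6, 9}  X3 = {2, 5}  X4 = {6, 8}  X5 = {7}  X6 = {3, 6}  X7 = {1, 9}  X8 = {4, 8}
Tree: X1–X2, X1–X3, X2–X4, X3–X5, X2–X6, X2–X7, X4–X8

A tree decomposition must satisfy three properties: every vertex lies in some bag; for every edge, both endpoints lie together in some bag; and for every vertex, the bags containing it form a connected subtree. Here edge (2,7) lies in no bag, so the decomposition is invalid.

No — edge (2,7) lies in no bag.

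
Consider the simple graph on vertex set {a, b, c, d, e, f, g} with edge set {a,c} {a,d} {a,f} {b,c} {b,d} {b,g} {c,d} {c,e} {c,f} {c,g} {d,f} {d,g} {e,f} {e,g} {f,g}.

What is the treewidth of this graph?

A width-3 tree decomposition is:
Bags: B1 = {c, d, f, g}  B2 = {c, e, f, g}  B3 = {b, c, d, g}  B4 = {a, c, d, f}
Tree: B1–B2, B1–B3, B1–B4
Every bag has size at most 4, so the width is 4 − 1 = 3 and tw(G) ≤ 3. On the other hand G contains the 4-clique {c, d, f, g}. A clique must lie in a single bag of any decomposition, so no decomposition can have width below 3. The upper and lower bounds meet at 3, so that is the treewidth.

3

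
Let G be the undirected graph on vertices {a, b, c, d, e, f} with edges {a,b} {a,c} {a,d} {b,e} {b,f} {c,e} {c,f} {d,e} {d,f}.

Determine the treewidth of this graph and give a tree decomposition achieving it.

Each bag holds 4 vertices, so the decomposition has width 3, which upper-bounds the treewidth. For the lower bound: the 4 vertex sets {c,f}, {b,e}, {d}, {a} are disjoint, each induces a connected subgraph, and every pair is joined by at least one edge of G. Contracting each set to a single vertex therefore yields K_{4} as a minor, and since treewidth is minor-monotone, tw(G) ≥ tw(K_{4}) = 3. Therefore the treewidth is 3.

Treewidth 3.
One such decomposition:
Bags: B1 = {b, c, d, f}  B2 = {b, c, d, e}  B3 = {a, b, c, d}
Tree: B1–B2, B2–B3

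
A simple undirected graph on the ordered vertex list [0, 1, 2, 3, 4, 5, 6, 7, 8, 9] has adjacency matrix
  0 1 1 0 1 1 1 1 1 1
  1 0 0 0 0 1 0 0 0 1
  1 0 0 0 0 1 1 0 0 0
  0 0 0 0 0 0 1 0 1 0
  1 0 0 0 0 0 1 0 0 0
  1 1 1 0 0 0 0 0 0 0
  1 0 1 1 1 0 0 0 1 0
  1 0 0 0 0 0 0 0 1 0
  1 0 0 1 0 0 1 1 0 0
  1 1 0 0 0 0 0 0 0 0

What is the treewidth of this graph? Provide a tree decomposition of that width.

Treewidth 2.
Bags: B1 = {0, 1, 9}  B2 = {0, 1, 5}  B3 = {0, 2, 5}  B4 = {0, 2, 6}  B5 = {0, 6, 8}  B6 = {0, 4, 6}  B7 = {3, 6, 8}  B8 = {0, 7, 8}
Tree: B1–B2, B2–B3, B3–B4, B4–B5, B4–B6, B5–B7, B5–B8

The largest bag has 3 vertices, giving width 2; this decomposition certifies tw(G) ≤ 2. Conversely, {0, 1, 9} is a clique of size 3, and the vertices of any clique must share a bag in every tree decomposition; so some bag has ≥ 3 vertices and tw(G) ≥ 2. The upper and lower bounds meet at 2, so that is the treewidth.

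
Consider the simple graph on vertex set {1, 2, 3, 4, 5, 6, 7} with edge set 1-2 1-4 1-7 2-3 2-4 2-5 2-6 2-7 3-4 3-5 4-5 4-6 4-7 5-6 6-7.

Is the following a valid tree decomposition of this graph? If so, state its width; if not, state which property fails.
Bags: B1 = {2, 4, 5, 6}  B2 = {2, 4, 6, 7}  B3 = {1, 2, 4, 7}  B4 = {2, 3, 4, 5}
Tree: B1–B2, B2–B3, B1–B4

Checking the three conditions: (i) the bags cover all of {1, 2, 3, 4, 5, 6, 7}; (ii) for each edge, some bag contains both endpoints; (iii) the bags containing any fixed vertex form a subtree. All hold, so the decomposition is valid with width 4 − 1 = 3.

Yes; width 3.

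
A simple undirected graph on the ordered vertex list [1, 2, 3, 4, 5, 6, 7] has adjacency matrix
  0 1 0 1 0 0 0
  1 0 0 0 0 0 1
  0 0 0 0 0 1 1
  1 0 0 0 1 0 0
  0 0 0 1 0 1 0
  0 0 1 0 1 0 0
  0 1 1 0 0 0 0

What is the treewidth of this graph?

2

A width-2 tree decomposition is:
Bags: B1 = {3, 6, 7}  B2 = {5, 6, 7}  B3 = {4, 5, 7}  B4 = {1, 4, 7}  B5 = {1, 2, 7}
Tree: B1–B2, B2–B3, B3–B4, B4–B5
Every bag has size at most 3, so the width is 3 − 1 = 2 and tw(G) ≤ 2. The edges 7–3–6–5–4–1–2–7 form a cycle, so G is not a tree and its treewidth is at least 2. Combining the bounds, tw(G) = 2.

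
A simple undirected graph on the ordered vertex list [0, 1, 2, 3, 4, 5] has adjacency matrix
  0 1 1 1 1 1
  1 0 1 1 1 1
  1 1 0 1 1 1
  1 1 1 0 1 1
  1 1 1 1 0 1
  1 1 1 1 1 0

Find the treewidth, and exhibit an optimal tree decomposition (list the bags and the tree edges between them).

Treewidth 5.
Bags: B1 = {0, 1, 2, 3, 4, 5}
Tree: (single bag)

With just one bag of size 6, the width is 6 − 1 = 5, so tw(G) ≤ 5. On the other hand G contains the 6-clique {0, 1, 2, 3, 4, 5}. A clique must lie in a single bag of any decomposition, so no decomposition can have width below 5. Combining the bounds, tw(G) = 5.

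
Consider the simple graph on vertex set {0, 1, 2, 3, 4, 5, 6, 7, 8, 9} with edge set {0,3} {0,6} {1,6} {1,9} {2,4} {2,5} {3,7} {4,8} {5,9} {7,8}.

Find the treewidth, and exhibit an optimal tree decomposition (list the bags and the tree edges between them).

Treewidth 2.
One such decomposition:
Bags: B1 = {2, 4, 8}  B2 = {2, 7, 8}  B3 = {2, 3, 7}  B4 = {0, 2, 3}  B5 = {0, 2, 6}  B6 = {1, 2, 6}  B7 = {1, 2, 9}  B8 = {2, 5, 9}
Tree: B1–B2, B2–B3, B3–B4, B4–B5, B5–B6, B6–B7, B7–B8

Each bag holds 3 vertices, so the decomposition has width 2, which upper-bounds the treewidth. The edges 2–4–8–7–3–0–6–1–9–5–2 form a cycle, so G is not a tree and its treewidth is at least 2. Therefore the treewidth is 2.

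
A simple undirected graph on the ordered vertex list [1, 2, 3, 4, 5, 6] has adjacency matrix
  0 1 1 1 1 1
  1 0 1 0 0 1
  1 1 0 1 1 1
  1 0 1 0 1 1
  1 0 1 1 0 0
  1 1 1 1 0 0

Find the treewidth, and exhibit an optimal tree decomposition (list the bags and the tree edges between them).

Treewidth 3.
One such decomposition:
Bags: B1 = {1, 3, 4, 6}  B2 = {1, 2, 3, 6}  B3 = {1, 3, 4, 5}
Tree: B1–B2, B1–B3

Each bag holds 4 vertices, so the decomposition has width 3, which upper-bounds the treewidth. On the other hand G contains the 4-clique {1, 2, 3, 6}. A clique must lie in a single bag of any decomposition, so no decomposition can have width below 3. Hence tw(G) = 3 exactly.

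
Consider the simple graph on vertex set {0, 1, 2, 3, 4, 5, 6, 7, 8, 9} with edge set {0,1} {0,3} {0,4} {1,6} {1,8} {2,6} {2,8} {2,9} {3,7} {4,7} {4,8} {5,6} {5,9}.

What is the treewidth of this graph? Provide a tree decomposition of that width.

Treewidth 2.
One such decomposition:
Bags: B1 = {2, 5, 9}  B2 = {2, 5, 6}  B3 = {2, 6, 8}  B4 = {1, 6, 8}  B5 = {1, 4, 8}  B6 = {0, 1, 4}  B7 = {0, 4, 7}  B8 = {0, 3, 7}
Tree: B1–B2, B2–B3, B3–B4, B4–B5, B5–B6, B6–B7, B7–B8

The largest bag has 3 vertices, giving width 2; this decomposition certifies tw(G) ≤ 2. The edges 9–5–6–2–9 form a cycle, so G is not a tree and its treewidth is at least 2. The upper and lower bounds meet at 2, so that is the treewidth.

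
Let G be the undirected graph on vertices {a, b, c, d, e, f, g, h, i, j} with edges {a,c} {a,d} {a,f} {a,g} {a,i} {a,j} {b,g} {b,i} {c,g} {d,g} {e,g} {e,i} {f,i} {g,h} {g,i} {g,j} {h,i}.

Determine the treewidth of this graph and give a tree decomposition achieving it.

Treewidth 2.
Bags: B1 = {b, g, i}  B2 = {a, g, i}  B3 = {a, f, i}  B4 = {a, g, j}  B5 = {g, h, i}  B6 = {a, d, g}  B7 = {e, g, i}  B8 = {a, c, g}
Tree: B1–B2, B2–B3, B2–B4, B1–B5, B4–B6, B1–B7, B6–B8

Each bag holds 3 vertices, so the decomposition has width 2, which upper-bounds the treewidth. Conversely, {a, d, g} is a clique of size 3, and the vertices of any clique must share a bag in every tree decomposition; so some bag has ≥ 3 vertices and tw(G) ≥ 2. The upper and lower bounds meet at 2, so that is the treewidth.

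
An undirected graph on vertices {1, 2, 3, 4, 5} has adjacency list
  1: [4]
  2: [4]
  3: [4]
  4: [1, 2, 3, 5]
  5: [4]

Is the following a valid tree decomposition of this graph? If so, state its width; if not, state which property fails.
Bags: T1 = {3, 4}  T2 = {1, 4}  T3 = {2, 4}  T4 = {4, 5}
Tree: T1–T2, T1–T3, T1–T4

Every vertex of G appears in some bag (union = {1, 2, 3, 4, 5}); every edge is covered by a bag; and for each vertex v the set of bags containing v is connected in the bag tree. The decomposition is therefore valid. The largest bag has 2 vertices, so the width is 1.

Yes; width 1.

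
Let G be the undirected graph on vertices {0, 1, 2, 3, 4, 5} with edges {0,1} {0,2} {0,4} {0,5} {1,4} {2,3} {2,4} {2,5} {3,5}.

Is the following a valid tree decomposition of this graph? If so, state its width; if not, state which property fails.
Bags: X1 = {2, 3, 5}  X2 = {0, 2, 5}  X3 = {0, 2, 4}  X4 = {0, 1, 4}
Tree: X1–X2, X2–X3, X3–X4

Vertex coverage: the bags together contain {0, 1, 2, 3, 4, 5}, the full vertex set. Edge coverage: each edge of G has both endpoints in at least one bag. Running intersection: for every vertex, the bags containing it form a connected subtree. All three properties hold, so this is a valid tree decomposition of width max|bag| − 1 = 2, and hence tw(G) ≤ 2.

Yes; width 2.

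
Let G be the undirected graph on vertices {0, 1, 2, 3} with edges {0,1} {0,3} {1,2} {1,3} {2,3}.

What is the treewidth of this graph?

2

A width-2 tree decomposition is:
Bags: B1 = {1, 2, 3}  B2 = {0, 1, 3}
Tree: B1–B2
Each bag holds 3 vertices, so the decomposition has width 2, which upper-bounds the treewidth. For the lower bound, the 3 vertices {0, 1, 3} are pairwise adjacent, and any tree decomposition puts a clique entirely inside one bag — forcing width ≥ 2. Therefore the treewidth is 2.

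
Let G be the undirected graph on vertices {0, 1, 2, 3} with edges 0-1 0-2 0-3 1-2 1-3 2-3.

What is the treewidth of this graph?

A width-3 tree decomposition is:
Bags: B1 = {0, 1, 2, 3}
Tree: (single bag)
With just one bag of size 4, the width is 4 − 1 = 3, so tw(G) ≤ 3. Conversely, {0, 1, 2, 3} is a clique of size 4, and the vertices of any clique must share a bag in every tree decomposition; so some bag has ≥ 4 vertices and tw(G) ≥ 3. Hence tw(G) = 3 exactly.

3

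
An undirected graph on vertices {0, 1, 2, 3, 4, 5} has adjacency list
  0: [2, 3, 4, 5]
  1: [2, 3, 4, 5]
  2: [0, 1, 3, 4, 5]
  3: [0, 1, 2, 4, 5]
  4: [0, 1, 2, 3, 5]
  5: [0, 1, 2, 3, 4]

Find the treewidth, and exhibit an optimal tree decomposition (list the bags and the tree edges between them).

Every bag has size at most 5, so the width is 5 − 1 = 4 and tw(G) ≤ 4. Conversely, {0, 2, 3, 4, 5} is a clique of size 5, and the vertices of any clique must share a bag in every tree decomposition; so some bag has ≥ 5 vertices and tw(G) ≥ 4. Hence tw(G) = 4 exactly.

Treewidth 4.
Bags: B1 = {0, 2, 3, 4, 5}  B2 = {1, 2, 3, 4, 5}
Tree: B1–B2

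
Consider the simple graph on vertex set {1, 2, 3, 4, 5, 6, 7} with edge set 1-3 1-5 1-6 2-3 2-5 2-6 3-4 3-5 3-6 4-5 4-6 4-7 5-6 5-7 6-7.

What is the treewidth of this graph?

3

A width-3 tree decomposition is:
Bags: B1 = {3, 4, 5, 6}  B2 = {2, 3, 5, 6}  B3 = {4, 5, 6, 7}  B4 = {1, 3, 5, 6}
Tree: B1–B2, B1–B3, B2–B4
Every bag has size at most 4, so the width is 4 − 1 = 3 and tw(G) ≤ 3. For the lower bound, the 4 vertices {1, 3, 5, 6} are pairwise adjacent, and any tree decomposition puts a clique entirely inside one bag — forcing width ≥ 3. Therefore the treewidth is 3.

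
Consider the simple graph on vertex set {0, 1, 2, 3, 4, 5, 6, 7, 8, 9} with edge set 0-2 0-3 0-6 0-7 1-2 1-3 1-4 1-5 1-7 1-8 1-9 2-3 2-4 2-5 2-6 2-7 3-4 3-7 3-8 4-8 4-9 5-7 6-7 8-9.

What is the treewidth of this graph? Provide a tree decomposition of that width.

Treewidth 3.
Bags: B1 = {1, 2, 3, 7}  B2 = {1, 2, 5, 7}  B3 = {1, 2, 3, 4}  B4 = {1, 3, 4, 8}  B5 = {0, 2, 3, 7}  B6 = {1, 4, 8, 9}  B7 = {0, 2, 6, 7}
Tree: B1–B2, B1–B3, B3–B4, B1–B5, B4–B6, B5–B7

Every bag has size at most 4, so the width is 4 − 1 = 3 and tw(G) ≤ 3. For the lower bound, the 4 vertices {0, 2, 3, 7} are pairwise adjacent, and any tree decomposition puts a clique entirely inside one bag — forcing width ≥ 3. The upper and lower bounds meet at 3, so that is the treewidth.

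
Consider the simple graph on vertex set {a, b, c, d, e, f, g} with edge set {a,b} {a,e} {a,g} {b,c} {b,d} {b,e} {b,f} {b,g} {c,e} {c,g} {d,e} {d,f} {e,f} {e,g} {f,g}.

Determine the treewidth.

A width-3 tree decomposition is:
Bags: B1 = {b, c, e, g}  B2 = {a, b, e, g}  B3 = {b, e, f, g}  B4 = {b, d, e, f}
Tree: B1–B2, B2–B3, B3–B4
Every bag has size at most 4, so the width is 4 − 1 = 3 and tw(G) ≤ 3. For the lower bound, the 4 vertices {b, d, e, f} are pairwise adjacent, and any tree decomposition puts a clique entirely inside one bag — forcing width ≥ 3. The upper and lower bounds meet at 3, so that is the treewidth.

3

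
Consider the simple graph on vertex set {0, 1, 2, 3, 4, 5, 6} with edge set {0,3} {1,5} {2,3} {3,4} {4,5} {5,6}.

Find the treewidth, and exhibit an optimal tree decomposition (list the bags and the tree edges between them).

Each bag holds 2 vertices, so the decomposition has width 1, which upper-bounds the treewidth. Any graph with an edge has treewidth ≥ 1, and G has the edge 1–5. Combining the bounds, tw(G) = 1.

Treewidth 1.
Bags: B1 = {1, 5}  B2 = {5, 6}  B3 = {4, 5}  B4 = {3, 4}  B5 = {2, 3}  B6 = {0, 3}
Tree: B1–B2, B1–B3, B3–B4, B4–B5, B4–B6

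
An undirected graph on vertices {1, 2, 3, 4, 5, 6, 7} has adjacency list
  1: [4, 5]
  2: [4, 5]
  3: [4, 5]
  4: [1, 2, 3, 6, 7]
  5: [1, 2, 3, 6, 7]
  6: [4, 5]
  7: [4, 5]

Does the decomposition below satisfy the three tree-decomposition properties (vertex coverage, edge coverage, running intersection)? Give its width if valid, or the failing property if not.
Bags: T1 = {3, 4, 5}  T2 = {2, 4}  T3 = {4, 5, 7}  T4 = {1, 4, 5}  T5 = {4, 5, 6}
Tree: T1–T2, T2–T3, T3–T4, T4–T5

A tree decomposition must satisfy three properties: every vertex lies in some bag; for every edge, both endpoints lie together in some bag; and for every vertex, the bags containing it form a connected subtree. Here edge (5,2) lies in no bag, so the decomposition is invalid.

No — edge (5,2) lies in no bag.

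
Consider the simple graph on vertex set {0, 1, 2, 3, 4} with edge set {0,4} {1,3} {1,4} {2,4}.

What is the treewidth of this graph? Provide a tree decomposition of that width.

Treewidth 1.
One optimal decomposition is:
Bags: B1 = {1, 4}  B2 = {2, 4}  B3 = {1, 3}  B4 = {0, 4}
Tree: B1–B2, B1–B3, B1–B4

Every bag has size at most 2, so the width is 2 − 1 = 1 and tw(G) ≤ 1. Since G has at least one edge (e.g. 4–1), it is not an edgeless graph, so tw(G) ≥ 1. Therefore the treewidth is 1.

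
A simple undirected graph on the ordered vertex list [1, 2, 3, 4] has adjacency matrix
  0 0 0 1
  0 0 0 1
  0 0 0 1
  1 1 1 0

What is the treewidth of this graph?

A width-1 tree decomposition is:
Bags: B1 = {3, 4}  B2 = {2, 4}  B3 = {1, 4}
Tree: B1–B2, B1–B3
Every bag has size at most 2, so the width is 2 − 1 = 1 and tw(G) ≤ 1. G has an edge, so its treewidth is at least 1. The upper and lower bounds meet at 1, so that is the treewidth.

1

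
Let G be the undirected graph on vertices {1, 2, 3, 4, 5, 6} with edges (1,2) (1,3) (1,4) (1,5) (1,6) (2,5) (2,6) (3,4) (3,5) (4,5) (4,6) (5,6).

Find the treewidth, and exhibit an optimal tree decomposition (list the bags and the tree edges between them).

Treewidth 3.
Bags: B1 = {1, 4, 5, 6}  B2 = {1, 2, 5, 6}  B3 = {1, 3, 4, 5}
Tree: B1–B2, B1–B3

Every bag has size at most 4, so the width is 4 − 1 = 3 and tw(G) ≤ 3. For the lower bound, the 4 vertices {1, 2, 5, 6} are pairwise adjacent, and any tree decomposition puts a clique entirely inside one bag — forcing width ≥ 3. The upper and lower bounds meet at 3, so that is the treewidth.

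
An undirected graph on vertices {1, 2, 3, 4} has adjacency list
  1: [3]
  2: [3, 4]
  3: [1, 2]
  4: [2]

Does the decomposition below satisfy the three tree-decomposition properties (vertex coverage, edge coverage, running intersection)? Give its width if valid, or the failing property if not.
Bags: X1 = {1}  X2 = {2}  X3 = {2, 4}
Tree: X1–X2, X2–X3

A tree decomposition must satisfy three properties: every vertex lies in some bag; for every edge, both endpoints lie together in some bag; and for every vertex, the bags containing it form a connected subtree. Here vertex 3 appears in no bag, so the decomposition is invalid.

No — vertex 3 appears in no bag.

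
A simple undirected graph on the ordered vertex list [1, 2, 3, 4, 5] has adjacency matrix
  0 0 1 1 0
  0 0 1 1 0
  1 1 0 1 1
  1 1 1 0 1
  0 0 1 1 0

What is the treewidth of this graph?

2

A width-2 tree decomposition is:
Bags: B1 = {1, 3, 4}  B2 = {2, 3, 4}  B3 = {3, 4, 5}
Tree: B1–B2, B2–B3
Each bag holds 3 vertices, so the decomposition has width 2, which upper-bounds the treewidth. Conversely, {1, 3, 4} is a clique of size 3, and the vertices of any clique must share a bag in every tree decomposition; so some bag has ≥ 3 vertices and tw(G) ≥ 2. The upper and lower bounds meet at 2, so that is the treewidth.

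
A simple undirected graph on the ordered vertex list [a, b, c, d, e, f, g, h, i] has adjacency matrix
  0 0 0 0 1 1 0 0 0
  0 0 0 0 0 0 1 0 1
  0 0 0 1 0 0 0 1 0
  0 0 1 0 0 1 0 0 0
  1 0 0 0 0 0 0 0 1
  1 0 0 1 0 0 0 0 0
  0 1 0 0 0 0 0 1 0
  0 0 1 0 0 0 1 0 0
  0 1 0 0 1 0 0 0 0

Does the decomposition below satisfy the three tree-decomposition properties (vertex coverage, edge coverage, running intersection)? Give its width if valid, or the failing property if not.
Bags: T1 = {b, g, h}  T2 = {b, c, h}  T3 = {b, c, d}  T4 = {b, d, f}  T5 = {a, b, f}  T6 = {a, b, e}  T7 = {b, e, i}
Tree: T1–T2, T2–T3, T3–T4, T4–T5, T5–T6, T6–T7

Yes; width 2.

Checking the three conditions: (i) the bags cover all of {a, b, c, d, e, f, g, h, i}; (ii) for each edge, some bag contains both endpoints; (iii) the bags containing any fixed vertex form a subtree. All hold, so the decomposition is valid with width 3 − 1 = 2.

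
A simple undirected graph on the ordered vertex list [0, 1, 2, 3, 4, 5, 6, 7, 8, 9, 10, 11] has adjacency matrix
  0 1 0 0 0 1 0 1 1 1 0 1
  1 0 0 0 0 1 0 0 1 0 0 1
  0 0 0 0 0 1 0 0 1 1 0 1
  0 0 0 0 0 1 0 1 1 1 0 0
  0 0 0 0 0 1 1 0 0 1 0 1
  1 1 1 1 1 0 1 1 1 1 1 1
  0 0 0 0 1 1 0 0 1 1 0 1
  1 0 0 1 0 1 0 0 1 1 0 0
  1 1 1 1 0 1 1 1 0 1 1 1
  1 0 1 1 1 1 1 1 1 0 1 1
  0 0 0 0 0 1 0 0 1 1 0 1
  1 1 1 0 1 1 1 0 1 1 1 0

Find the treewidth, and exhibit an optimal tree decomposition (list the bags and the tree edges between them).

Each bag holds 5 vertices, so the decomposition has width 4, which upper-bounds the treewidth. For the lower bound, the 5 vertices {0, 1, 5, 8, 11} are pairwise adjacent, and any tree decomposition puts a clique entirely inside one bag — forcing width ≥ 4. The upper and lower bounds meet at 4, so that is the treewidth.

Treewidth 4.
One such decomposition:
Bags: B1 = {0, 5, 8, 9, 11}  B2 = {0, 1, 5, 8, 11}  B3 = {2, 5, 8, 9, 11}  B4 = {5, 8, 9, 10, 11}  B5 = {5, 6, 8, 9, 11}  B6 = {4, 5, 6, 9, 11}  B7 = {0, 5, 7, 8, 9}  B8 = {3, 5, 7, 8, 9}
Tree: B1–B2, B1–B3, B3–B4, B1–B5, B5–B6, B1–B7, B7–B8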